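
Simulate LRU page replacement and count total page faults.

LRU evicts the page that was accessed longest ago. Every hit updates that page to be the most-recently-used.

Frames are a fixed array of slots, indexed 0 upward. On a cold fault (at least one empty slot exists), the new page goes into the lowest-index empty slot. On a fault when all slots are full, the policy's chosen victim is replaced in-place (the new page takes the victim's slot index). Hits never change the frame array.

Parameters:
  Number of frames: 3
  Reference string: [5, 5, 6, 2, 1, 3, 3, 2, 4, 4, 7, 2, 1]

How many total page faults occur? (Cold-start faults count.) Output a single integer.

Step 0: ref 5 → FAULT, frames=[5,-,-]
Step 1: ref 5 → HIT, frames=[5,-,-]
Step 2: ref 6 → FAULT, frames=[5,6,-]
Step 3: ref 2 → FAULT, frames=[5,6,2]
Step 4: ref 1 → FAULT (evict 5), frames=[1,6,2]
Step 5: ref 3 → FAULT (evict 6), frames=[1,3,2]
Step 6: ref 3 → HIT, frames=[1,3,2]
Step 7: ref 2 → HIT, frames=[1,3,2]
Step 8: ref 4 → FAULT (evict 1), frames=[4,3,2]
Step 9: ref 4 → HIT, frames=[4,3,2]
Step 10: ref 7 → FAULT (evict 3), frames=[4,7,2]
Step 11: ref 2 → HIT, frames=[4,7,2]
Step 12: ref 1 → FAULT (evict 4), frames=[1,7,2]
Total faults: 8

Answer: 8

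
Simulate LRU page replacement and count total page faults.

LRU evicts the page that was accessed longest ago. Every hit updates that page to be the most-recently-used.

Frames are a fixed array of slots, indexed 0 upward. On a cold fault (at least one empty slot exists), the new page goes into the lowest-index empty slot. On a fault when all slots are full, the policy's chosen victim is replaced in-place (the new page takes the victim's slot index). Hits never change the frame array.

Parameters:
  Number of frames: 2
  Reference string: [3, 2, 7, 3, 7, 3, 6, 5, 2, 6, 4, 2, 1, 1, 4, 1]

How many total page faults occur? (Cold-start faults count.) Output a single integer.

Step 0: ref 3 → FAULT, frames=[3,-]
Step 1: ref 2 → FAULT, frames=[3,2]
Step 2: ref 7 → FAULT (evict 3), frames=[7,2]
Step 3: ref 3 → FAULT (evict 2), frames=[7,3]
Step 4: ref 7 → HIT, frames=[7,3]
Step 5: ref 3 → HIT, frames=[7,3]
Step 6: ref 6 → FAULT (evict 7), frames=[6,3]
Step 7: ref 5 → FAULT (evict 3), frames=[6,5]
Step 8: ref 2 → FAULT (evict 6), frames=[2,5]
Step 9: ref 6 → FAULT (evict 5), frames=[2,6]
Step 10: ref 4 → FAULT (evict 2), frames=[4,6]
Step 11: ref 2 → FAULT (evict 6), frames=[4,2]
Step 12: ref 1 → FAULT (evict 4), frames=[1,2]
Step 13: ref 1 → HIT, frames=[1,2]
Step 14: ref 4 → FAULT (evict 2), frames=[1,4]
Step 15: ref 1 → HIT, frames=[1,4]
Total faults: 12

Answer: 12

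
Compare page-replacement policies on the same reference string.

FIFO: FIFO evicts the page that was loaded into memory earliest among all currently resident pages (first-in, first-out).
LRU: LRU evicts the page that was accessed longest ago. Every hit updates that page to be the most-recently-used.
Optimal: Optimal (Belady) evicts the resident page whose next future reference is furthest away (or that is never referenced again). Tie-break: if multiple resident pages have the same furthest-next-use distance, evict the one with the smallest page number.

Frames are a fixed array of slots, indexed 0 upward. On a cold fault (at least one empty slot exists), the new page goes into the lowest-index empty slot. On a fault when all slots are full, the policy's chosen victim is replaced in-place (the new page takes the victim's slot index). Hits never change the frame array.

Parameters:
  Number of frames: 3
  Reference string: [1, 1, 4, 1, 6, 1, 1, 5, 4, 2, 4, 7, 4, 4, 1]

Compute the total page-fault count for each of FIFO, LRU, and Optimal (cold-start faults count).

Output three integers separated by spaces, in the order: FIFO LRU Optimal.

--- FIFO ---
  step 0: ref 1 -> FAULT, frames=[1,-,-] (faults so far: 1)
  step 1: ref 1 -> HIT, frames=[1,-,-] (faults so far: 1)
  step 2: ref 4 -> FAULT, frames=[1,4,-] (faults so far: 2)
  step 3: ref 1 -> HIT, frames=[1,4,-] (faults so far: 2)
  step 4: ref 6 -> FAULT, frames=[1,4,6] (faults so far: 3)
  step 5: ref 1 -> HIT, frames=[1,4,6] (faults so far: 3)
  step 6: ref 1 -> HIT, frames=[1,4,6] (faults so far: 3)
  step 7: ref 5 -> FAULT, evict 1, frames=[5,4,6] (faults so far: 4)
  step 8: ref 4 -> HIT, frames=[5,4,6] (faults so far: 4)
  step 9: ref 2 -> FAULT, evict 4, frames=[5,2,6] (faults so far: 5)
  step 10: ref 4 -> FAULT, evict 6, frames=[5,2,4] (faults so far: 6)
  step 11: ref 7 -> FAULT, evict 5, frames=[7,2,4] (faults so far: 7)
  step 12: ref 4 -> HIT, frames=[7,2,4] (faults so far: 7)
  step 13: ref 4 -> HIT, frames=[7,2,4] (faults so far: 7)
  step 14: ref 1 -> FAULT, evict 2, frames=[7,1,4] (faults so far: 8)
  FIFO total faults: 8
--- LRU ---
  step 0: ref 1 -> FAULT, frames=[1,-,-] (faults so far: 1)
  step 1: ref 1 -> HIT, frames=[1,-,-] (faults so far: 1)
  step 2: ref 4 -> FAULT, frames=[1,4,-] (faults so far: 2)
  step 3: ref 1 -> HIT, frames=[1,4,-] (faults so far: 2)
  step 4: ref 6 -> FAULT, frames=[1,4,6] (faults so far: 3)
  step 5: ref 1 -> HIT, frames=[1,4,6] (faults so far: 3)
  step 6: ref 1 -> HIT, frames=[1,4,6] (faults so far: 3)
  step 7: ref 5 -> FAULT, evict 4, frames=[1,5,6] (faults so far: 4)
  step 8: ref 4 -> FAULT, evict 6, frames=[1,5,4] (faults so far: 5)
  step 9: ref 2 -> FAULT, evict 1, frames=[2,5,4] (faults so far: 6)
  step 10: ref 4 -> HIT, frames=[2,5,4] (faults so far: 6)
  step 11: ref 7 -> FAULT, evict 5, frames=[2,7,4] (faults so far: 7)
  step 12: ref 4 -> HIT, frames=[2,7,4] (faults so far: 7)
  step 13: ref 4 -> HIT, frames=[2,7,4] (faults so far: 7)
  step 14: ref 1 -> FAULT, evict 2, frames=[1,7,4] (faults so far: 8)
  LRU total faults: 8
--- Optimal ---
  step 0: ref 1 -> FAULT, frames=[1,-,-] (faults so far: 1)
  step 1: ref 1 -> HIT, frames=[1,-,-] (faults so far: 1)
  step 2: ref 4 -> FAULT, frames=[1,4,-] (faults so far: 2)
  step 3: ref 1 -> HIT, frames=[1,4,-] (faults so far: 2)
  step 4: ref 6 -> FAULT, frames=[1,4,6] (faults so far: 3)
  step 5: ref 1 -> HIT, frames=[1,4,6] (faults so far: 3)
  step 6: ref 1 -> HIT, frames=[1,4,6] (faults so far: 3)
  step 7: ref 5 -> FAULT, evict 6, frames=[1,4,5] (faults so far: 4)
  step 8: ref 4 -> HIT, frames=[1,4,5] (faults so far: 4)
  step 9: ref 2 -> FAULT, evict 5, frames=[1,4,2] (faults so far: 5)
  step 10: ref 4 -> HIT, frames=[1,4,2] (faults so far: 5)
  step 11: ref 7 -> FAULT, evict 2, frames=[1,4,7] (faults so far: 6)
  step 12: ref 4 -> HIT, frames=[1,4,7] (faults so far: 6)
  step 13: ref 4 -> HIT, frames=[1,4,7] (faults so far: 6)
  step 14: ref 1 -> HIT, frames=[1,4,7] (faults so far: 6)
  Optimal total faults: 6

Answer: 8 8 6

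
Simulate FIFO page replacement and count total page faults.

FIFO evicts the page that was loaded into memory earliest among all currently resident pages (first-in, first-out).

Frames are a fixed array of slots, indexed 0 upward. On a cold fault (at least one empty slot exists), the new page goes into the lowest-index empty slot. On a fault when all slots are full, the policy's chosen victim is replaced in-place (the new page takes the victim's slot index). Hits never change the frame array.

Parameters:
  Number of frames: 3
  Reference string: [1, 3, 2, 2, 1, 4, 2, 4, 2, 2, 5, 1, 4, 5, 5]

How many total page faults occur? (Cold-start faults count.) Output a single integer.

Answer: 6

Derivation:
Step 0: ref 1 → FAULT, frames=[1,-,-]
Step 1: ref 3 → FAULT, frames=[1,3,-]
Step 2: ref 2 → FAULT, frames=[1,3,2]
Step 3: ref 2 → HIT, frames=[1,3,2]
Step 4: ref 1 → HIT, frames=[1,3,2]
Step 5: ref 4 → FAULT (evict 1), frames=[4,3,2]
Step 6: ref 2 → HIT, frames=[4,3,2]
Step 7: ref 4 → HIT, frames=[4,3,2]
Step 8: ref 2 → HIT, frames=[4,3,2]
Step 9: ref 2 → HIT, frames=[4,3,2]
Step 10: ref 5 → FAULT (evict 3), frames=[4,5,2]
Step 11: ref 1 → FAULT (evict 2), frames=[4,5,1]
Step 12: ref 4 → HIT, frames=[4,5,1]
Step 13: ref 5 → HIT, frames=[4,5,1]
Step 14: ref 5 → HIT, frames=[4,5,1]
Total faults: 6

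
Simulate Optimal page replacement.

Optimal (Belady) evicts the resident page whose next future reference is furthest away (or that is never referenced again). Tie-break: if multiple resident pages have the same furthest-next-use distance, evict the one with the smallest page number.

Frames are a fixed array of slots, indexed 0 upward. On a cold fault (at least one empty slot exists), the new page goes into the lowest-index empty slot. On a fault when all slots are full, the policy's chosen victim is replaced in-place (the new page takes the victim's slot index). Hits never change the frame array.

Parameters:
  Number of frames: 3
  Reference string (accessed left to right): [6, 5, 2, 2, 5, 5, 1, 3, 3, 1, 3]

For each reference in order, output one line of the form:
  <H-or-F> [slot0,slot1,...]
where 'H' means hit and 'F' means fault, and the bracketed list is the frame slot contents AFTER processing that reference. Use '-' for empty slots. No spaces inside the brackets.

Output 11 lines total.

F [6,-,-]
F [6,5,-]
F [6,5,2]
H [6,5,2]
H [6,5,2]
H [6,5,2]
F [6,5,1]
F [6,3,1]
H [6,3,1]
H [6,3,1]
H [6,3,1]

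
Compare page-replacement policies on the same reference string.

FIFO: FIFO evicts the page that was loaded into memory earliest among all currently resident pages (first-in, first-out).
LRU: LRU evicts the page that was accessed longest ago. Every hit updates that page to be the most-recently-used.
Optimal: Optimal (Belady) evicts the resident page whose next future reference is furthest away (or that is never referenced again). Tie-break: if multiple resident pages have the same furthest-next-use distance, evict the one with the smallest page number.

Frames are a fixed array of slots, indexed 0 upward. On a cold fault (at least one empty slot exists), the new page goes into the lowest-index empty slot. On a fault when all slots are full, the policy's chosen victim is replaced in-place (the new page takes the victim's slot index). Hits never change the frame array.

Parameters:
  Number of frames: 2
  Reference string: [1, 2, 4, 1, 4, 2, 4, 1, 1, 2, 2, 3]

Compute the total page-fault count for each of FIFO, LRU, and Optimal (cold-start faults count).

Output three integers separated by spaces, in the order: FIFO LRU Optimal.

--- FIFO ---
  step 0: ref 1 -> FAULT, frames=[1,-] (faults so far: 1)
  step 1: ref 2 -> FAULT, frames=[1,2] (faults so far: 2)
  step 2: ref 4 -> FAULT, evict 1, frames=[4,2] (faults so far: 3)
  step 3: ref 1 -> FAULT, evict 2, frames=[4,1] (faults so far: 4)
  step 4: ref 4 -> HIT, frames=[4,1] (faults so far: 4)
  step 5: ref 2 -> FAULT, evict 4, frames=[2,1] (faults so far: 5)
  step 6: ref 4 -> FAULT, evict 1, frames=[2,4] (faults so far: 6)
  step 7: ref 1 -> FAULT, evict 2, frames=[1,4] (faults so far: 7)
  step 8: ref 1 -> HIT, frames=[1,4] (faults so far: 7)
  step 9: ref 2 -> FAULT, evict 4, frames=[1,2] (faults so far: 8)
  step 10: ref 2 -> HIT, frames=[1,2] (faults so far: 8)
  step 11: ref 3 -> FAULT, evict 1, frames=[3,2] (faults so far: 9)
  FIFO total faults: 9
--- LRU ---
  step 0: ref 1 -> FAULT, frames=[1,-] (faults so far: 1)
  step 1: ref 2 -> FAULT, frames=[1,2] (faults so far: 2)
  step 2: ref 4 -> FAULT, evict 1, frames=[4,2] (faults so far: 3)
  step 3: ref 1 -> FAULT, evict 2, frames=[4,1] (faults so far: 4)
  step 4: ref 4 -> HIT, frames=[4,1] (faults so far: 4)
  step 5: ref 2 -> FAULT, evict 1, frames=[4,2] (faults so far: 5)
  step 6: ref 4 -> HIT, frames=[4,2] (faults so far: 5)
  step 7: ref 1 -> FAULT, evict 2, frames=[4,1] (faults so far: 6)
  step 8: ref 1 -> HIT, frames=[4,1] (faults so far: 6)
  step 9: ref 2 -> FAULT, evict 4, frames=[2,1] (faults so far: 7)
  step 10: ref 2 -> HIT, frames=[2,1] (faults so far: 7)
  step 11: ref 3 -> FAULT, evict 1, frames=[2,3] (faults so far: 8)
  LRU total faults: 8
--- Optimal ---
  step 0: ref 1 -> FAULT, frames=[1,-] (faults so far: 1)
  step 1: ref 2 -> FAULT, frames=[1,2] (faults so far: 2)
  step 2: ref 4 -> FAULT, evict 2, frames=[1,4] (faults so far: 3)
  step 3: ref 1 -> HIT, frames=[1,4] (faults so far: 3)
  step 4: ref 4 -> HIT, frames=[1,4] (faults so far: 3)
  step 5: ref 2 -> FAULT, evict 1, frames=[2,4] (faults so far: 4)
  step 6: ref 4 -> HIT, frames=[2,4] (faults so far: 4)
  step 7: ref 1 -> FAULT, evict 4, frames=[2,1] (faults so far: 5)
  step 8: ref 1 -> HIT, frames=[2,1] (faults so far: 5)
  step 9: ref 2 -> HIT, frames=[2,1] (faults so far: 5)
  step 10: ref 2 -> HIT, frames=[2,1] (faults so far: 5)
  step 11: ref 3 -> FAULT, evict 1, frames=[2,3] (faults so far: 6)
  Optimal total faults: 6

Answer: 9 8 6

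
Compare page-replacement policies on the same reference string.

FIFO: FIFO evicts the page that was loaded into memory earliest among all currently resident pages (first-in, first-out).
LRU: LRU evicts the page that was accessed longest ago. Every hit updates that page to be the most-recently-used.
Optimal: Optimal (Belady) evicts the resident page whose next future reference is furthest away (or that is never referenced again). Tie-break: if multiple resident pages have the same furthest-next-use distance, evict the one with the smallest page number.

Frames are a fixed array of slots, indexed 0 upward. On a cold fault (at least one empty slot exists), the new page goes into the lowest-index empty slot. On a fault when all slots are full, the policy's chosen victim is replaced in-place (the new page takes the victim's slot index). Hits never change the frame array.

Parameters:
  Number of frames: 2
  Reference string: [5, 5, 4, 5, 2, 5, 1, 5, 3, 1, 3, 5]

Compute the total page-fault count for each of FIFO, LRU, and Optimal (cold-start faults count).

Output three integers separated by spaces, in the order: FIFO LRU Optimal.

--- FIFO ---
  step 0: ref 5 -> FAULT, frames=[5,-] (faults so far: 1)
  step 1: ref 5 -> HIT, frames=[5,-] (faults so far: 1)
  step 2: ref 4 -> FAULT, frames=[5,4] (faults so far: 2)
  step 3: ref 5 -> HIT, frames=[5,4] (faults so far: 2)
  step 4: ref 2 -> FAULT, evict 5, frames=[2,4] (faults so far: 3)
  step 5: ref 5 -> FAULT, evict 4, frames=[2,5] (faults so far: 4)
  step 6: ref 1 -> FAULT, evict 2, frames=[1,5] (faults so far: 5)
  step 7: ref 5 -> HIT, frames=[1,5] (faults so far: 5)
  step 8: ref 3 -> FAULT, evict 5, frames=[1,3] (faults so far: 6)
  step 9: ref 1 -> HIT, frames=[1,3] (faults so far: 6)
  step 10: ref 3 -> HIT, frames=[1,3] (faults so far: 6)
  step 11: ref 5 -> FAULT, evict 1, frames=[5,3] (faults so far: 7)
  FIFO total faults: 7
--- LRU ---
  step 0: ref 5 -> FAULT, frames=[5,-] (faults so far: 1)
  step 1: ref 5 -> HIT, frames=[5,-] (faults so far: 1)
  step 2: ref 4 -> FAULT, frames=[5,4] (faults so far: 2)
  step 3: ref 5 -> HIT, frames=[5,4] (faults so far: 2)
  step 4: ref 2 -> FAULT, evict 4, frames=[5,2] (faults so far: 3)
  step 5: ref 5 -> HIT, frames=[5,2] (faults so far: 3)
  step 6: ref 1 -> FAULT, evict 2, frames=[5,1] (faults so far: 4)
  step 7: ref 5 -> HIT, frames=[5,1] (faults so far: 4)
  step 8: ref 3 -> FAULT, evict 1, frames=[5,3] (faults so far: 5)
  step 9: ref 1 -> FAULT, evict 5, frames=[1,3] (faults so far: 6)
  step 10: ref 3 -> HIT, frames=[1,3] (faults so far: 6)
  step 11: ref 5 -> FAULT, evict 1, frames=[5,3] (faults so far: 7)
  LRU total faults: 7
--- Optimal ---
  step 0: ref 5 -> FAULT, frames=[5,-] (faults so far: 1)
  step 1: ref 5 -> HIT, frames=[5,-] (faults so far: 1)
  step 2: ref 4 -> FAULT, frames=[5,4] (faults so far: 2)
  step 3: ref 5 -> HIT, frames=[5,4] (faults so far: 2)
  step 4: ref 2 -> FAULT, evict 4, frames=[5,2] (faults so far: 3)
  step 5: ref 5 -> HIT, frames=[5,2] (faults so far: 3)
  step 6: ref 1 -> FAULT, evict 2, frames=[5,1] (faults so far: 4)
  step 7: ref 5 -> HIT, frames=[5,1] (faults so far: 4)
  step 8: ref 3 -> FAULT, evict 5, frames=[3,1] (faults so far: 5)
  step 9: ref 1 -> HIT, frames=[3,1] (faults so far: 5)
  step 10: ref 3 -> HIT, frames=[3,1] (faults so far: 5)
  step 11: ref 5 -> FAULT, evict 1, frames=[3,5] (faults so far: 6)
  Optimal total faults: 6

Answer: 7 7 6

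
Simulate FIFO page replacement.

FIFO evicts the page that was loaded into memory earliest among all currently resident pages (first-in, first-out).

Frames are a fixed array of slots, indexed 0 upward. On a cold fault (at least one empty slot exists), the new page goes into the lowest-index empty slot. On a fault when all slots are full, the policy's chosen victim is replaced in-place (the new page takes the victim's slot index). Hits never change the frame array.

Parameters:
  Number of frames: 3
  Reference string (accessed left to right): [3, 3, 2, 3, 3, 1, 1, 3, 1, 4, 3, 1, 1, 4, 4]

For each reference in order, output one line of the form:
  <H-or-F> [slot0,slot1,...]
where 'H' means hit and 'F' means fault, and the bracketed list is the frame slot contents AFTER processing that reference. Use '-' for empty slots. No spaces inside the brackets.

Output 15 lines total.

F [3,-,-]
H [3,-,-]
F [3,2,-]
H [3,2,-]
H [3,2,-]
F [3,2,1]
H [3,2,1]
H [3,2,1]
H [3,2,1]
F [4,2,1]
F [4,3,1]
H [4,3,1]
H [4,3,1]
H [4,3,1]
H [4,3,1]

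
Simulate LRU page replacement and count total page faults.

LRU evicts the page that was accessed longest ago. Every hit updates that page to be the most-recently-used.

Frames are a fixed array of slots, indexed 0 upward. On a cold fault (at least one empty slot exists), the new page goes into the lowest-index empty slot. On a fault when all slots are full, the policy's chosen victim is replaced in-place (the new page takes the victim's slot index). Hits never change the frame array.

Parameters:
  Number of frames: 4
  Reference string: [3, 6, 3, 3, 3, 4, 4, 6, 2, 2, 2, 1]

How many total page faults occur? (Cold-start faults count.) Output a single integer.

Step 0: ref 3 → FAULT, frames=[3,-,-,-]
Step 1: ref 6 → FAULT, frames=[3,6,-,-]
Step 2: ref 3 → HIT, frames=[3,6,-,-]
Step 3: ref 3 → HIT, frames=[3,6,-,-]
Step 4: ref 3 → HIT, frames=[3,6,-,-]
Step 5: ref 4 → FAULT, frames=[3,6,4,-]
Step 6: ref 4 → HIT, frames=[3,6,4,-]
Step 7: ref 6 → HIT, frames=[3,6,4,-]
Step 8: ref 2 → FAULT, frames=[3,6,4,2]
Step 9: ref 2 → HIT, frames=[3,6,4,2]
Step 10: ref 2 → HIT, frames=[3,6,4,2]
Step 11: ref 1 → FAULT (evict 3), frames=[1,6,4,2]
Total faults: 5

Answer: 5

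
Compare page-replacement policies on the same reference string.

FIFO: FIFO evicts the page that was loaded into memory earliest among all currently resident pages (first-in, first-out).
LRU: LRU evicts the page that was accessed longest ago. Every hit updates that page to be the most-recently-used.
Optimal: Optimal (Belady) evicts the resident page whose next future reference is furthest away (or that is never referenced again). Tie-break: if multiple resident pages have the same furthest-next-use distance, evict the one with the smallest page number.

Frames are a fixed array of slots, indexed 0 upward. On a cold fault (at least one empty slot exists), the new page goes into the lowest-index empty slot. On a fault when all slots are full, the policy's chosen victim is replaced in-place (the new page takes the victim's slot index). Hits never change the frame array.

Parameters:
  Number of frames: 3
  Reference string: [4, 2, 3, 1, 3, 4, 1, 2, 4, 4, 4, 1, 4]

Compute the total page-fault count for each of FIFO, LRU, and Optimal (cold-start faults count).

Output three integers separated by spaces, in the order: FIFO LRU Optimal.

--- FIFO ---
  step 0: ref 4 -> FAULT, frames=[4,-,-] (faults so far: 1)
  step 1: ref 2 -> FAULT, frames=[4,2,-] (faults so far: 2)
  step 2: ref 3 -> FAULT, frames=[4,2,3] (faults so far: 3)
  step 3: ref 1 -> FAULT, evict 4, frames=[1,2,3] (faults so far: 4)
  step 4: ref 3 -> HIT, frames=[1,2,3] (faults so far: 4)
  step 5: ref 4 -> FAULT, evict 2, frames=[1,4,3] (faults so far: 5)
  step 6: ref 1 -> HIT, frames=[1,4,3] (faults so far: 5)
  step 7: ref 2 -> FAULT, evict 3, frames=[1,4,2] (faults so far: 6)
  step 8: ref 4 -> HIT, frames=[1,4,2] (faults so far: 6)
  step 9: ref 4 -> HIT, frames=[1,4,2] (faults so far: 6)
  step 10: ref 4 -> HIT, frames=[1,4,2] (faults so far: 6)
  step 11: ref 1 -> HIT, frames=[1,4,2] (faults so far: 6)
  step 12: ref 4 -> HIT, frames=[1,4,2] (faults so far: 6)
  FIFO total faults: 6
--- LRU ---
  step 0: ref 4 -> FAULT, frames=[4,-,-] (faults so far: 1)
  step 1: ref 2 -> FAULT, frames=[4,2,-] (faults so far: 2)
  step 2: ref 3 -> FAULT, frames=[4,2,3] (faults so far: 3)
  step 3: ref 1 -> FAULT, evict 4, frames=[1,2,3] (faults so far: 4)
  step 4: ref 3 -> HIT, frames=[1,2,3] (faults so far: 4)
  step 5: ref 4 -> FAULT, evict 2, frames=[1,4,3] (faults so far: 5)
  step 6: ref 1 -> HIT, frames=[1,4,3] (faults so far: 5)
  step 7: ref 2 -> FAULT, evict 3, frames=[1,4,2] (faults so far: 6)
  step 8: ref 4 -> HIT, frames=[1,4,2] (faults so far: 6)
  step 9: ref 4 -> HIT, frames=[1,4,2] (faults so far: 6)
  step 10: ref 4 -> HIT, frames=[1,4,2] (faults so far: 6)
  step 11: ref 1 -> HIT, frames=[1,4,2] (faults so far: 6)
  step 12: ref 4 -> HIT, frames=[1,4,2] (faults so far: 6)
  LRU total faults: 6
--- Optimal ---
  step 0: ref 4 -> FAULT, frames=[4,-,-] (faults so far: 1)
  step 1: ref 2 -> FAULT, frames=[4,2,-] (faults so far: 2)
  step 2: ref 3 -> FAULT, frames=[4,2,3] (faults so far: 3)
  step 3: ref 1 -> FAULT, evict 2, frames=[4,1,3] (faults so far: 4)
  step 4: ref 3 -> HIT, frames=[4,1,3] (faults so far: 4)
  step 5: ref 4 -> HIT, frames=[4,1,3] (faults so far: 4)
  step 6: ref 1 -> HIT, frames=[4,1,3] (faults so far: 4)
  step 7: ref 2 -> FAULT, evict 3, frames=[4,1,2] (faults so far: 5)
  step 8: ref 4 -> HIT, frames=[4,1,2] (faults so far: 5)
  step 9: ref 4 -> HIT, frames=[4,1,2] (faults so far: 5)
  step 10: ref 4 -> HIT, frames=[4,1,2] (faults so far: 5)
  step 11: ref 1 -> HIT, frames=[4,1,2] (faults so far: 5)
  step 12: ref 4 -> HIT, frames=[4,1,2] (faults so far: 5)
  Optimal total faults: 5

Answer: 6 6 5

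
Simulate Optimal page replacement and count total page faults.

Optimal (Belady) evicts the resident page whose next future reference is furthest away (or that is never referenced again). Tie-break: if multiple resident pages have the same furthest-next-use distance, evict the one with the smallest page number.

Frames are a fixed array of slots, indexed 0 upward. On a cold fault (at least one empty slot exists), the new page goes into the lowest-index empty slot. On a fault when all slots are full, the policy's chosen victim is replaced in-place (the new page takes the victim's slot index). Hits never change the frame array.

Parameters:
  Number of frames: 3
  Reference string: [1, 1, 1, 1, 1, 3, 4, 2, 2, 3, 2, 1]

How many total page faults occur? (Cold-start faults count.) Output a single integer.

Answer: 4

Derivation:
Step 0: ref 1 → FAULT, frames=[1,-,-]
Step 1: ref 1 → HIT, frames=[1,-,-]
Step 2: ref 1 → HIT, frames=[1,-,-]
Step 3: ref 1 → HIT, frames=[1,-,-]
Step 4: ref 1 → HIT, frames=[1,-,-]
Step 5: ref 3 → FAULT, frames=[1,3,-]
Step 6: ref 4 → FAULT, frames=[1,3,4]
Step 7: ref 2 → FAULT (evict 4), frames=[1,3,2]
Step 8: ref 2 → HIT, frames=[1,3,2]
Step 9: ref 3 → HIT, frames=[1,3,2]
Step 10: ref 2 → HIT, frames=[1,3,2]
Step 11: ref 1 → HIT, frames=[1,3,2]
Total faults: 4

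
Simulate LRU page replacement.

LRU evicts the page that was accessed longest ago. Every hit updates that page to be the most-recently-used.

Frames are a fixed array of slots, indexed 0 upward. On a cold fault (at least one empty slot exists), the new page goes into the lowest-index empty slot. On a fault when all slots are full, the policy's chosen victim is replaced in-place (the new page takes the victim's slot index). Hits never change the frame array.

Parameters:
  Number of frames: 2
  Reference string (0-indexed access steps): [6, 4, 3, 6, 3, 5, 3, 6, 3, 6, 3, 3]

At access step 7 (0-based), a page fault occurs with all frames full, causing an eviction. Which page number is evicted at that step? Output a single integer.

Answer: 5

Derivation:
Step 0: ref 6 -> FAULT, frames=[6,-]
Step 1: ref 4 -> FAULT, frames=[6,4]
Step 2: ref 3 -> FAULT, evict 6, frames=[3,4]
Step 3: ref 6 -> FAULT, evict 4, frames=[3,6]
Step 4: ref 3 -> HIT, frames=[3,6]
Step 5: ref 5 -> FAULT, evict 6, frames=[3,5]
Step 6: ref 3 -> HIT, frames=[3,5]
Step 7: ref 6 -> FAULT, evict 5, frames=[3,6]
At step 7: evicted page 5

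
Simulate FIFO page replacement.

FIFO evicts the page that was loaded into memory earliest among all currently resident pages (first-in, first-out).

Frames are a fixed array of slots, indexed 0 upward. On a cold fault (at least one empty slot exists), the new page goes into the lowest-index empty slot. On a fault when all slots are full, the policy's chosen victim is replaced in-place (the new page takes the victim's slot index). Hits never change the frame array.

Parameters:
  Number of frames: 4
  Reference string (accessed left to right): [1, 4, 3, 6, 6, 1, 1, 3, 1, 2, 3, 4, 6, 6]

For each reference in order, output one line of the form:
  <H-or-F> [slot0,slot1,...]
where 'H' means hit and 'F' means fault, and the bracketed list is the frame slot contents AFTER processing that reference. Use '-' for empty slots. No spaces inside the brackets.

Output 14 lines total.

F [1,-,-,-]
F [1,4,-,-]
F [1,4,3,-]
F [1,4,3,6]
H [1,4,3,6]
H [1,4,3,6]
H [1,4,3,6]
H [1,4,3,6]
H [1,4,3,6]
F [2,4,3,6]
H [2,4,3,6]
H [2,4,3,6]
H [2,4,3,6]
H [2,4,3,6]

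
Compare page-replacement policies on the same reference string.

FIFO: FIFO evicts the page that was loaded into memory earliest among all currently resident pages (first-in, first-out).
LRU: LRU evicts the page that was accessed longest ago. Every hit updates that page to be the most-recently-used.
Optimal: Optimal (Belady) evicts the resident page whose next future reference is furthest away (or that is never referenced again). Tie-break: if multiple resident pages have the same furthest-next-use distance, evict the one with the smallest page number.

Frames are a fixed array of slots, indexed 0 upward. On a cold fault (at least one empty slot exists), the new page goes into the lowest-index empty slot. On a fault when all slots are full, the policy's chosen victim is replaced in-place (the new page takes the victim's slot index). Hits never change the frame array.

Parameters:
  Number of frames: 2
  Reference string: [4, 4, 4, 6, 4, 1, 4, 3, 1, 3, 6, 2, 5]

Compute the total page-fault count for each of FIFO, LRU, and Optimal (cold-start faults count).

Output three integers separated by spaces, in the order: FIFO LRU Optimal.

Answer: 9 8 7

Derivation:
--- FIFO ---
  step 0: ref 4 -> FAULT, frames=[4,-] (faults so far: 1)
  step 1: ref 4 -> HIT, frames=[4,-] (faults so far: 1)
  step 2: ref 4 -> HIT, frames=[4,-] (faults so far: 1)
  step 3: ref 6 -> FAULT, frames=[4,6] (faults so far: 2)
  step 4: ref 4 -> HIT, frames=[4,6] (faults so far: 2)
  step 5: ref 1 -> FAULT, evict 4, frames=[1,6] (faults so far: 3)
  step 6: ref 4 -> FAULT, evict 6, frames=[1,4] (faults so far: 4)
  step 7: ref 3 -> FAULT, evict 1, frames=[3,4] (faults so far: 5)
  step 8: ref 1 -> FAULT, evict 4, frames=[3,1] (faults so far: 6)
  step 9: ref 3 -> HIT, frames=[3,1] (faults so far: 6)
  step 10: ref 6 -> FAULT, evict 3, frames=[6,1] (faults so far: 7)
  step 11: ref 2 -> FAULT, evict 1, frames=[6,2] (faults so far: 8)
  step 12: ref 5 -> FAULT, evict 6, frames=[5,2] (faults so far: 9)
  FIFO total faults: 9
--- LRU ---
  step 0: ref 4 -> FAULT, frames=[4,-] (faults so far: 1)
  step 1: ref 4 -> HIT, frames=[4,-] (faults so far: 1)
  step 2: ref 4 -> HIT, frames=[4,-] (faults so far: 1)
  step 3: ref 6 -> FAULT, frames=[4,6] (faults so far: 2)
  step 4: ref 4 -> HIT, frames=[4,6] (faults so far: 2)
  step 5: ref 1 -> FAULT, evict 6, frames=[4,1] (faults so far: 3)
  step 6: ref 4 -> HIT, frames=[4,1] (faults so far: 3)
  step 7: ref 3 -> FAULT, evict 1, frames=[4,3] (faults so far: 4)
  step 8: ref 1 -> FAULT, evict 4, frames=[1,3] (faults so far: 5)
  step 9: ref 3 -> HIT, frames=[1,3] (faults so far: 5)
  step 10: ref 6 -> FAULT, evict 1, frames=[6,3] (faults so far: 6)
  step 11: ref 2 -> FAULT, evict 3, frames=[6,2] (faults so far: 7)
  step 12: ref 5 -> FAULT, evict 6, frames=[5,2] (faults so far: 8)
  LRU total faults: 8
--- Optimal ---
  step 0: ref 4 -> FAULT, frames=[4,-] (faults so far: 1)
  step 1: ref 4 -> HIT, frames=[4,-] (faults so far: 1)
  step 2: ref 4 -> HIT, frames=[4,-] (faults so far: 1)
  step 3: ref 6 -> FAULT, frames=[4,6] (faults so far: 2)
  step 4: ref 4 -> HIT, frames=[4,6] (faults so far: 2)
  step 5: ref 1 -> FAULT, evict 6, frames=[4,1] (faults so far: 3)
  step 6: ref 4 -> HIT, frames=[4,1] (faults so far: 3)
  step 7: ref 3 -> FAULT, evict 4, frames=[3,1] (faults so far: 4)
  step 8: ref 1 -> HIT, frames=[3,1] (faults so far: 4)
  step 9: ref 3 -> HIT, frames=[3,1] (faults so far: 4)
  step 10: ref 6 -> FAULT, evict 1, frames=[3,6] (faults so far: 5)
  step 11: ref 2 -> FAULT, evict 3, frames=[2,6] (faults so far: 6)
  step 12: ref 5 -> FAULT, evict 2, frames=[5,6] (faults so far: 7)
  Optimal total faults: 7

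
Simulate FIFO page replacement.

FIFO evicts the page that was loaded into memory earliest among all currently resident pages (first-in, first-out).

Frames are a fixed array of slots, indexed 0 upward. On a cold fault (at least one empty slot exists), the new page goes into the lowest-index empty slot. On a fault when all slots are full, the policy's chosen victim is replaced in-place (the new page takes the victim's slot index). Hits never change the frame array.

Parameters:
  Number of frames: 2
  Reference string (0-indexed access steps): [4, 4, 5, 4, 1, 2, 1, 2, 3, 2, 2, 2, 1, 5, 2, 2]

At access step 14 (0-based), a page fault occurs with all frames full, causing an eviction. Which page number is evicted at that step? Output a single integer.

Answer: 1

Derivation:
Step 0: ref 4 -> FAULT, frames=[4,-]
Step 1: ref 4 -> HIT, frames=[4,-]
Step 2: ref 5 -> FAULT, frames=[4,5]
Step 3: ref 4 -> HIT, frames=[4,5]
Step 4: ref 1 -> FAULT, evict 4, frames=[1,5]
Step 5: ref 2 -> FAULT, evict 5, frames=[1,2]
Step 6: ref 1 -> HIT, frames=[1,2]
Step 7: ref 2 -> HIT, frames=[1,2]
Step 8: ref 3 -> FAULT, evict 1, frames=[3,2]
Step 9: ref 2 -> HIT, frames=[3,2]
Step 10: ref 2 -> HIT, frames=[3,2]
Step 11: ref 2 -> HIT, frames=[3,2]
Step 12: ref 1 -> FAULT, evict 2, frames=[3,1]
Step 13: ref 5 -> FAULT, evict 3, frames=[5,1]
Step 14: ref 2 -> FAULT, evict 1, frames=[5,2]
At step 14: evicted page 1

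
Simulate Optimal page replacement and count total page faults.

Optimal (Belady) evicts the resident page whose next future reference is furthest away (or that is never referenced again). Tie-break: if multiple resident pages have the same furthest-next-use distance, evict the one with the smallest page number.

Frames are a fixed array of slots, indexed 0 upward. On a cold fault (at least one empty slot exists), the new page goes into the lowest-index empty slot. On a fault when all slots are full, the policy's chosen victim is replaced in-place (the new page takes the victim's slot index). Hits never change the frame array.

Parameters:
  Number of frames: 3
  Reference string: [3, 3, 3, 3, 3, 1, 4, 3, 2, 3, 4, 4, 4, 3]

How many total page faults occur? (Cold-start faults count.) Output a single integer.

Answer: 4

Derivation:
Step 0: ref 3 → FAULT, frames=[3,-,-]
Step 1: ref 3 → HIT, frames=[3,-,-]
Step 2: ref 3 → HIT, frames=[3,-,-]
Step 3: ref 3 → HIT, frames=[3,-,-]
Step 4: ref 3 → HIT, frames=[3,-,-]
Step 5: ref 1 → FAULT, frames=[3,1,-]
Step 6: ref 4 → FAULT, frames=[3,1,4]
Step 7: ref 3 → HIT, frames=[3,1,4]
Step 8: ref 2 → FAULT (evict 1), frames=[3,2,4]
Step 9: ref 3 → HIT, frames=[3,2,4]
Step 10: ref 4 → HIT, frames=[3,2,4]
Step 11: ref 4 → HIT, frames=[3,2,4]
Step 12: ref 4 → HIT, frames=[3,2,4]
Step 13: ref 3 → HIT, frames=[3,2,4]
Total faults: 4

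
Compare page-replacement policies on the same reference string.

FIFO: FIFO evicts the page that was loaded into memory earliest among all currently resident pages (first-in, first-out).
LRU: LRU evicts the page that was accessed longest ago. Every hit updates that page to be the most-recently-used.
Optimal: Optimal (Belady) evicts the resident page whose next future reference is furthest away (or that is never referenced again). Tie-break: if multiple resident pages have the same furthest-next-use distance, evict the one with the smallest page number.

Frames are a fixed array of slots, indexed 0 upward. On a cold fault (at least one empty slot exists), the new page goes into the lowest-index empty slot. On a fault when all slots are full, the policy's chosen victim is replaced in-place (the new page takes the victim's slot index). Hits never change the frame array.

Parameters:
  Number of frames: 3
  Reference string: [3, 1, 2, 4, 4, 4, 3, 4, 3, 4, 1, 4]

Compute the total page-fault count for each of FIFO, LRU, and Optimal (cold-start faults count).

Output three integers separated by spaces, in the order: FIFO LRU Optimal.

Answer: 6 6 4

Derivation:
--- FIFO ---
  step 0: ref 3 -> FAULT, frames=[3,-,-] (faults so far: 1)
  step 1: ref 1 -> FAULT, frames=[3,1,-] (faults so far: 2)
  step 2: ref 2 -> FAULT, frames=[3,1,2] (faults so far: 3)
  step 3: ref 4 -> FAULT, evict 3, frames=[4,1,2] (faults so far: 4)
  step 4: ref 4 -> HIT, frames=[4,1,2] (faults so far: 4)
  step 5: ref 4 -> HIT, frames=[4,1,2] (faults so far: 4)
  step 6: ref 3 -> FAULT, evict 1, frames=[4,3,2] (faults so far: 5)
  step 7: ref 4 -> HIT, frames=[4,3,2] (faults so far: 5)
  step 8: ref 3 -> HIT, frames=[4,3,2] (faults so far: 5)
  step 9: ref 4 -> HIT, frames=[4,3,2] (faults so far: 5)
  step 10: ref 1 -> FAULT, evict 2, frames=[4,3,1] (faults so far: 6)
  step 11: ref 4 -> HIT, frames=[4,3,1] (faults so far: 6)
  FIFO total faults: 6
--- LRU ---
  step 0: ref 3 -> FAULT, frames=[3,-,-] (faults so far: 1)
  step 1: ref 1 -> FAULT, frames=[3,1,-] (faults so far: 2)
  step 2: ref 2 -> FAULT, frames=[3,1,2] (faults so far: 3)
  step 3: ref 4 -> FAULT, evict 3, frames=[4,1,2] (faults so far: 4)
  step 4: ref 4 -> HIT, frames=[4,1,2] (faults so far: 4)
  step 5: ref 4 -> HIT, frames=[4,1,2] (faults so far: 4)
  step 6: ref 3 -> FAULT, evict 1, frames=[4,3,2] (faults so far: 5)
  step 7: ref 4 -> HIT, frames=[4,3,2] (faults so far: 5)
  step 8: ref 3 -> HIT, frames=[4,3,2] (faults so far: 5)
  step 9: ref 4 -> HIT, frames=[4,3,2] (faults so far: 5)
  step 10: ref 1 -> FAULT, evict 2, frames=[4,3,1] (faults so far: 6)
  step 11: ref 4 -> HIT, frames=[4,3,1] (faults so far: 6)
  LRU total faults: 6
--- Optimal ---
  step 0: ref 3 -> FAULT, frames=[3,-,-] (faults so far: 1)
  step 1: ref 1 -> FAULT, frames=[3,1,-] (faults so far: 2)
  step 2: ref 2 -> FAULT, frames=[3,1,2] (faults so far: 3)
  step 3: ref 4 -> FAULT, evict 2, frames=[3,1,4] (faults so far: 4)
  step 4: ref 4 -> HIT, frames=[3,1,4] (faults so far: 4)
  step 5: ref 4 -> HIT, frames=[3,1,4] (faults so far: 4)
  step 6: ref 3 -> HIT, frames=[3,1,4] (faults so far: 4)
  step 7: ref 4 -> HIT, frames=[3,1,4] (faults so far: 4)
  step 8: ref 3 -> HIT, frames=[3,1,4] (faults so far: 4)
  step 9: ref 4 -> HIT, frames=[3,1,4] (faults so far: 4)
  step 10: ref 1 -> HIT, frames=[3,1,4] (faults so far: 4)
  step 11: ref 4 -> HIT, frames=[3,1,4] (faults so far: 4)
  Optimal total faults: 4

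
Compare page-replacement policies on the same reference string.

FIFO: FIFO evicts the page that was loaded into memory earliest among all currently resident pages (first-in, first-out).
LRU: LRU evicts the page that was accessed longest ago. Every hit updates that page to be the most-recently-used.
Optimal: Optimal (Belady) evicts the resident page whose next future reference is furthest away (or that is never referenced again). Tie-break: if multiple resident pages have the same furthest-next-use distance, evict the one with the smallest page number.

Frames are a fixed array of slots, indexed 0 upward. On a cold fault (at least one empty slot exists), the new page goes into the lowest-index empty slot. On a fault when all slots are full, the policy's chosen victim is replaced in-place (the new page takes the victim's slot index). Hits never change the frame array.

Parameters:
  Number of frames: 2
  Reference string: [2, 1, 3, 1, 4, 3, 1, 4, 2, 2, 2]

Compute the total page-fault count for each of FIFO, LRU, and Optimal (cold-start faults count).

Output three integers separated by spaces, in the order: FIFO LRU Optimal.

--- FIFO ---
  step 0: ref 2 -> FAULT, frames=[2,-] (faults so far: 1)
  step 1: ref 1 -> FAULT, frames=[2,1] (faults so far: 2)
  step 2: ref 3 -> FAULT, evict 2, frames=[3,1] (faults so far: 3)
  step 3: ref 1 -> HIT, frames=[3,1] (faults so far: 3)
  step 4: ref 4 -> FAULT, evict 1, frames=[3,4] (faults so far: 4)
  step 5: ref 3 -> HIT, frames=[3,4] (faults so far: 4)
  step 6: ref 1 -> FAULT, evict 3, frames=[1,4] (faults so far: 5)
  step 7: ref 4 -> HIT, frames=[1,4] (faults so far: 5)
  step 8: ref 2 -> FAULT, evict 4, frames=[1,2] (faults so far: 6)
  step 9: ref 2 -> HIT, frames=[1,2] (faults so far: 6)
  step 10: ref 2 -> HIT, frames=[1,2] (faults so far: 6)
  FIFO total faults: 6
--- LRU ---
  step 0: ref 2 -> FAULT, frames=[2,-] (faults so far: 1)
  step 1: ref 1 -> FAULT, frames=[2,1] (faults so far: 2)
  step 2: ref 3 -> FAULT, evict 2, frames=[3,1] (faults so far: 3)
  step 3: ref 1 -> HIT, frames=[3,1] (faults so far: 3)
  step 4: ref 4 -> FAULT, evict 3, frames=[4,1] (faults so far: 4)
  step 5: ref 3 -> FAULT, evict 1, frames=[4,3] (faults so far: 5)
  step 6: ref 1 -> FAULT, evict 4, frames=[1,3] (faults so far: 6)
  step 7: ref 4 -> FAULT, evict 3, frames=[1,4] (faults so far: 7)
  step 8: ref 2 -> FAULT, evict 1, frames=[2,4] (faults so far: 8)
  step 9: ref 2 -> HIT, frames=[2,4] (faults so far: 8)
  step 10: ref 2 -> HIT, frames=[2,4] (faults so far: 8)
  LRU total faults: 8
--- Optimal ---
  step 0: ref 2 -> FAULT, frames=[2,-] (faults so far: 1)
  step 1: ref 1 -> FAULT, frames=[2,1] (faults so far: 2)
  step 2: ref 3 -> FAULT, evict 2, frames=[3,1] (faults so far: 3)
  step 3: ref 1 -> HIT, frames=[3,1] (faults so far: 3)
  step 4: ref 4 -> FAULT, evict 1, frames=[3,4] (faults so far: 4)
  step 5: ref 3 -> HIT, frames=[3,4] (faults so far: 4)
  step 6: ref 1 -> FAULT, evict 3, frames=[1,4] (faults so far: 5)
  step 7: ref 4 -> HIT, frames=[1,4] (faults so far: 5)
  step 8: ref 2 -> FAULT, evict 1, frames=[2,4] (faults so far: 6)
  step 9: ref 2 -> HIT, frames=[2,4] (faults so far: 6)
  step 10: ref 2 -> HIT, frames=[2,4] (faults so far: 6)
  Optimal total faults: 6

Answer: 6 8 6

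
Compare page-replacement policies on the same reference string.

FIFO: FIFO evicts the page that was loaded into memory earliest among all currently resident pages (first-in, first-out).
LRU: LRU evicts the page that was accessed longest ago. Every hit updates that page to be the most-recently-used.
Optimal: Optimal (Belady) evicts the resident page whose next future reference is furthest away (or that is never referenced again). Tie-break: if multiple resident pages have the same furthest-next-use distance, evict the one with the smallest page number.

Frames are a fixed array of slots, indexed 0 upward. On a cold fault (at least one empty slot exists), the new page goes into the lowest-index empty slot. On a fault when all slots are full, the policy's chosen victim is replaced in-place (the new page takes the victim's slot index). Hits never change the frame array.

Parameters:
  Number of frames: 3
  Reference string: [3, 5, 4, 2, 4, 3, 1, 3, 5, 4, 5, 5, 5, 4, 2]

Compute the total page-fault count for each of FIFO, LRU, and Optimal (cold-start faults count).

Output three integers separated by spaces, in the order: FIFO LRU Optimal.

--- FIFO ---
  step 0: ref 3 -> FAULT, frames=[3,-,-] (faults so far: 1)
  step 1: ref 5 -> FAULT, frames=[3,5,-] (faults so far: 2)
  step 2: ref 4 -> FAULT, frames=[3,5,4] (faults so far: 3)
  step 3: ref 2 -> FAULT, evict 3, frames=[2,5,4] (faults so far: 4)
  step 4: ref 4 -> HIT, frames=[2,5,4] (faults so far: 4)
  step 5: ref 3 -> FAULT, evict 5, frames=[2,3,4] (faults so far: 5)
  step 6: ref 1 -> FAULT, evict 4, frames=[2,3,1] (faults so far: 6)
  step 7: ref 3 -> HIT, frames=[2,3,1] (faults so far: 6)
  step 8: ref 5 -> FAULT, evict 2, frames=[5,3,1] (faults so far: 7)
  step 9: ref 4 -> FAULT, evict 3, frames=[5,4,1] (faults so far: 8)
  step 10: ref 5 -> HIT, frames=[5,4,1] (faults so far: 8)
  step 11: ref 5 -> HIT, frames=[5,4,1] (faults so far: 8)
  step 12: ref 5 -> HIT, frames=[5,4,1] (faults so far: 8)
  step 13: ref 4 -> HIT, frames=[5,4,1] (faults so far: 8)
  step 14: ref 2 -> FAULT, evict 1, frames=[5,4,2] (faults so far: 9)
  FIFO total faults: 9
--- LRU ---
  step 0: ref 3 -> FAULT, frames=[3,-,-] (faults so far: 1)
  step 1: ref 5 -> FAULT, frames=[3,5,-] (faults so far: 2)
  step 2: ref 4 -> FAULT, frames=[3,5,4] (faults so far: 3)
  step 3: ref 2 -> FAULT, evict 3, frames=[2,5,4] (faults so far: 4)
  step 4: ref 4 -> HIT, frames=[2,5,4] (faults so far: 4)
  step 5: ref 3 -> FAULT, evict 5, frames=[2,3,4] (faults so far: 5)
  step 6: ref 1 -> FAULT, evict 2, frames=[1,3,4] (faults so far: 6)
  step 7: ref 3 -> HIT, frames=[1,3,4] (faults so far: 6)
  step 8: ref 5 -> FAULT, evict 4, frames=[1,3,5] (faults so far: 7)
  step 9: ref 4 -> FAULT, evict 1, frames=[4,3,5] (faults so far: 8)
  step 10: ref 5 -> HIT, frames=[4,3,5] (faults so far: 8)
  step 11: ref 5 -> HIT, frames=[4,3,5] (faults so far: 8)
  step 12: ref 5 -> HIT, frames=[4,3,5] (faults so far: 8)
  step 13: ref 4 -> HIT, frames=[4,3,5] (faults so far: 8)
  step 14: ref 2 -> FAULT, evict 3, frames=[4,2,5] (faults so far: 9)
  LRU total faults: 9
--- Optimal ---
  step 0: ref 3 -> FAULT, frames=[3,-,-] (faults so far: 1)
  step 1: ref 5 -> FAULT, frames=[3,5,-] (faults so far: 2)
  step 2: ref 4 -> FAULT, frames=[3,5,4] (faults so far: 3)
  step 3: ref 2 -> FAULT, evict 5, frames=[3,2,4] (faults so far: 4)
  step 4: ref 4 -> HIT, frames=[3,2,4] (faults so far: 4)
  step 5: ref 3 -> HIT, frames=[3,2,4] (faults so far: 4)
  step 6: ref 1 -> FAULT, evict 2, frames=[3,1,4] (faults so far: 5)
  step 7: ref 3 -> HIT, frames=[3,1,4] (faults so far: 5)
  step 8: ref 5 -> FAULT, evict 1, frames=[3,5,4] (faults so far: 6)
  step 9: ref 4 -> HIT, frames=[3,5,4] (faults so far: 6)
  step 10: ref 5 -> HIT, frames=[3,5,4] (faults so far: 6)
  step 11: ref 5 -> HIT, frames=[3,5,4] (faults so far: 6)
  step 12: ref 5 -> HIT, frames=[3,5,4] (faults so far: 6)
  step 13: ref 4 -> HIT, frames=[3,5,4] (faults so far: 6)
  step 14: ref 2 -> FAULT, evict 3, frames=[2,5,4] (faults so far: 7)
  Optimal total faults: 7

Answer: 9 9 7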